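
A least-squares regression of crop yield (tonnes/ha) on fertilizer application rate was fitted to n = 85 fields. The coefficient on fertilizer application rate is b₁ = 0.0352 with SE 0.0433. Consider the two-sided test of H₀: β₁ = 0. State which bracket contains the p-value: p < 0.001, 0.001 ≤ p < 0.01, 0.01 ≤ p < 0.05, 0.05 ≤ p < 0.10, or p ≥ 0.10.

t = 0.0352 / 0.0433 = 0.813.
df = n − 2 = 85 − 2 = 83.
Two-sided p = 2·P(T_{83} > |t|) ≈ 0.4186.
So p ≥ 0.10.

p ≥ 0.10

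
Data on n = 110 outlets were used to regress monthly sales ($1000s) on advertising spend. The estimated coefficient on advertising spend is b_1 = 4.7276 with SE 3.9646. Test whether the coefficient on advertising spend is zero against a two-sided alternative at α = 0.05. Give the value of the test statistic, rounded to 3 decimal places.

H₀: β₁ = 0 vs H₁: β₁ ≠ 0.
t = (b_1 − β₁⁰)/SE = 4.7276 / 3.9646 = 1.192.
df = n − 2 = 110 − 2 = 108.
Two-sided p ≈ 0.2357, which is ≥ 0.05, so fail to reject H₀.
The data do not give significant evidence of an association between advertising spend and monthly sales.

t = 1.192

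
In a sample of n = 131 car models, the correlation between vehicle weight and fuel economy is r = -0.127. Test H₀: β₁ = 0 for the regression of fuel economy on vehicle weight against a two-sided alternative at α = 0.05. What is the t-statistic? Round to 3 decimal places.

t = -1.454

t = r·√(n − 2)/√(1 − r²) = -0.127·√129/√0.983871 = -1.454.
df = n − 2 = 129.
Two-sided p ≈ 0.1483, which is ≥ 0.05, so fail to reject H₀.
The data do not give significant evidence of a linear association between vehicle weight and fuel economy.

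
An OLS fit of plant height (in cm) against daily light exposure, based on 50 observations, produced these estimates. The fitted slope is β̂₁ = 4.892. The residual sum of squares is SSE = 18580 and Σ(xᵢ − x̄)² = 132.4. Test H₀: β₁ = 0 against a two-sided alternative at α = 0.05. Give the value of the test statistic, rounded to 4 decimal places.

MSE = SSE/(n − 2) = 18580/48 = 387.083.
SE(β̂₁) = √(MSE/Sₓₓ) = √(387.083/132.4) = 1.70985.
t = 4.892 / 1.70985 = 2.8611.
df = n − 2 = 48.
Two-sided p ≈ 0.0062, which is < 0.05, so reject H₀.
There is evidence that daily light exposure is associated with plant height.

t = 2.8611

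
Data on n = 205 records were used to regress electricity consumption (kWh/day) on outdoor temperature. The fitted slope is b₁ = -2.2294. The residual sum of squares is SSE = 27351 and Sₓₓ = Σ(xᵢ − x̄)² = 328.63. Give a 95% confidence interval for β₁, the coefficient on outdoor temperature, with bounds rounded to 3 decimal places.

(-3.492, -0.967)

MSE = SSE/(n − 2) = 27351/203 = 134.734.
SE(b₁) = √(MSE/Sₓₓ) = √(134.734/328.63) = 0.640302.
df = n − 2 = 203.
t* = t_{0.025, 203} = 1.971719.
Margin = t* × SE = 1.971719 × 0.640302 = 1.26250.
CI: -2.2294 ± 1.26250 → (-3.492, -0.967).
With 95% confidence, each one-unit increase in outdoor temperature is associated with a change of between -3.492 and -0.967 kWh/day in electricity consumption.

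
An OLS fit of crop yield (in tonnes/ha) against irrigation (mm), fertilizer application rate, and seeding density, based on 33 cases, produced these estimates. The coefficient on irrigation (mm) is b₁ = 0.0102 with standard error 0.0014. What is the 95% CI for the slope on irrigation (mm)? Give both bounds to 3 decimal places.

(0.007, 0.013)

df = n − k − 1 = 33 − 3 − 1 = 29.
t* = t_{0.025, 29} = 2.04523.
Margin = t* × SE = 2.04523 × 0.0014 = 0.00286.
CI: 0.0102 ± 0.00286 → (0.007, 0.013).
With 95% confidence, each one-unit increase in irrigation (mm) is associated with a change of between 0.007 and 0.013 tonnes/ha in crop yield, holding the other predictors fixed.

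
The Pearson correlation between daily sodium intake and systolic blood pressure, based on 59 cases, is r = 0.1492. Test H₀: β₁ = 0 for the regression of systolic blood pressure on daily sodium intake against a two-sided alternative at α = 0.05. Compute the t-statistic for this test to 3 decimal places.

t = 1.139

t = r·√(n − 2)/√(1 − r²) = 0.1492·√57/√0.977739 = 1.139.
df = n − 2 = 57.
Two-sided p ≈ 0.2594, which is ≥ 0.05, so fail to reject H₀.
The data do not give significant evidence of a linear association between daily sodium intake and systolic blood pressure.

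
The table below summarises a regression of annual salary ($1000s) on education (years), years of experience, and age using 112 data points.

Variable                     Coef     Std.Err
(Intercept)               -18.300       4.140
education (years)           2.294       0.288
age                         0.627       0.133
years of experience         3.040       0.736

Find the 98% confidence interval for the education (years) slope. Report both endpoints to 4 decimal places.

(1.6139, 2.9741)

Read off: b = 2.294, SE = 0.288 for education (years).
df = n − k − 1 = 112 − 3 − 1 = 108.
t* = t_{0.01, 108} = 2.361372.
Margin = t* × SE = 2.361372 × 0.288 = 0.680075.
CI: 2.294 ± 0.680075 → (1.6139, 2.9741).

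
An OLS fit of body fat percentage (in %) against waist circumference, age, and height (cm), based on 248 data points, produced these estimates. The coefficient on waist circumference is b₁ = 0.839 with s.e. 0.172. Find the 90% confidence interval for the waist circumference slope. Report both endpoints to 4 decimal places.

(0.5550, 1.1230)

df = n − k − 1 = 248 − 3 − 1 = 244.
t* = t_{0.05, 244} = 1.651123.
Margin = t* × SE = 1.651123 × 0.172 = 0.283993.
CI: 0.839 ± 0.283993 → (0.5550, 1.1230).
With 90% confidence, each one-unit increase in waist circumference is associated with a change of between 0.5550 and 1.1230 % in body fat percentage, holding the other predictors fixed.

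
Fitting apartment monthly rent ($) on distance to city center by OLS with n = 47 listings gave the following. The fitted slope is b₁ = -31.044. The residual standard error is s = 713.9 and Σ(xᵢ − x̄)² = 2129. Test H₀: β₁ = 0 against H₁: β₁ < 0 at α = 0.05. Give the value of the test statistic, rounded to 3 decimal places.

t = -2.006

SE(b₁) = s/√Sₓₓ = 713.9/√2129 = 15.4721.
t = -31.044 / 15.4721 = -2.006.
df = n − 2 = 45.
One-sided p ≈ 0.0254, which is < 0.05, so reject H₀.
There is evidence that the true slope on distance to city center is negative.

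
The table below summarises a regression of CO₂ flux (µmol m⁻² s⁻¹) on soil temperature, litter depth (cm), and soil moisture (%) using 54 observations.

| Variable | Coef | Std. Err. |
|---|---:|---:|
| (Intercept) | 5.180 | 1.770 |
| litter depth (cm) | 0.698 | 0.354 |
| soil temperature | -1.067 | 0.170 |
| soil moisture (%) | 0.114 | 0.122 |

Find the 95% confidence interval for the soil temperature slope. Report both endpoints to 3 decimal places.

Read off: b = -1.067, SE = 0.170 for soil temperature.
df = n − k − 1 = 54 − 3 − 1 = 50.
t* = t_{0.025, 50} = 2.008559.
Margin = t* × SE = 2.008559 × 0.170 = 0.34146.
CI: -1.067 ± 0.34146 → (-1.408, -0.726).

(-1.408, -0.726)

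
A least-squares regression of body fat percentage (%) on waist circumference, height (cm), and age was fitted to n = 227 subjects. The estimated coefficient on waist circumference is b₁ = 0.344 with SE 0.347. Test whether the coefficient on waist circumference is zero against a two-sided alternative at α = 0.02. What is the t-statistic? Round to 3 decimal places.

H₀: β₁ = 0 vs H₁: β₁ ≠ 0.
t = (b₁ − β₁⁰)/SE = 0.344 / 0.347 = 0.991.
df = n − k − 1 = 227 − 3 − 1 = 223.
Two-sided p ≈ 0.3226, which is ≥ 0.02, so fail to reject H₀.
The data do not give significant evidence of an association between waist circumference and body fat percentage, after adjusting for the other predictors.

t = 0.991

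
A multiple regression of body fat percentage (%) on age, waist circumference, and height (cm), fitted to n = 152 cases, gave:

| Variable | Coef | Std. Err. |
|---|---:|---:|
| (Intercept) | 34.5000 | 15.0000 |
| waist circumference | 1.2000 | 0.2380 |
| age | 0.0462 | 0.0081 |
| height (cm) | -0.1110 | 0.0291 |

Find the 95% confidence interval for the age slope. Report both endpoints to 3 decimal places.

(0.030, 0.062)

Read off: b = 0.0462, SE = 0.0081 for age.
df = n − k − 1 = 152 − 3 − 1 = 148.
t* = t_{0.025, 148} = 1.976122.
Margin = t* × SE = 1.976122 × 0.0081 = 0.01601.
CI: 0.0462 ± 0.01601 → (0.030, 0.062).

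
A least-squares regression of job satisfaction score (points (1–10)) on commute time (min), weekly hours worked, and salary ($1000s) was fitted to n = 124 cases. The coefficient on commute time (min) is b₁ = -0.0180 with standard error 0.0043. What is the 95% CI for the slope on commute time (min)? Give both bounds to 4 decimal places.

df = n − k − 1 = 124 − 3 − 1 = 120.
t* = t_{0.025, 120} = 1.97993.
Margin = t* × SE = 1.97993 × 0.0043 = 0.008514.
CI: -0.0180 ± 0.008514 → (-0.0265, -0.0095).
With 95% confidence, each one-unit increase in commute time (min) is associated with a change of between -0.0265 and -0.0095 points (1–10) in job satisfaction score, holding the other predictors fixed.

(-0.0265, -0.0095)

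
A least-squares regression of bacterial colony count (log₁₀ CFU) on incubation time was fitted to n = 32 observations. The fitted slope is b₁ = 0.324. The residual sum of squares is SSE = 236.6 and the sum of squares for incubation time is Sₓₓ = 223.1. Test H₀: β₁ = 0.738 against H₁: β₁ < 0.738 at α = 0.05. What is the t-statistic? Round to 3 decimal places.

MSE = SSE/(n − 2) = 236.6/30 = 7.88667.
SE(b₁) = √(MSE/Sₓₓ) = √(7.88667/223.1) = 0.188017.
t = (0.324 − 0.738) / 0.188017 = -2.202.
df = n − 2 = 30.
One-sided p ≈ 0.0177, which is < 0.05, so reject H₀.
There is evidence that the true slope on incubation time is below 0.738 log₁₀ CFU per unit.

t = -2.202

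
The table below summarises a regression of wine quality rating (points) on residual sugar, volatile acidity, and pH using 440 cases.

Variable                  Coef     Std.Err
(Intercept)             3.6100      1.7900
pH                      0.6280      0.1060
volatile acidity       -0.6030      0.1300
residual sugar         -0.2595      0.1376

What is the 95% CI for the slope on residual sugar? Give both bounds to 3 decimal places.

(-0.530, 0.011)

Read off: b = -0.2595, SE = 0.1376 for residual sugar.
df = n − k − 1 = 440 − 3 − 1 = 436.
t* = t_{0.025, 436} = 1.96542.
Margin = t* × SE = 1.96542 × 0.1376 = 0.27044.
CI: -0.2595 ± 0.27044 → (-0.530, 0.011).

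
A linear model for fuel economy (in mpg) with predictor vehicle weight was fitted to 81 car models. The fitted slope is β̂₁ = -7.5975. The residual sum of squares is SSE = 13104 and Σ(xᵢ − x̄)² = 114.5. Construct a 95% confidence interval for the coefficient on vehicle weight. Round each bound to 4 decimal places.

(-9.9932, -5.2018)

MSE = SSE/(n − 2) = 13104/79 = 165.873.
SE(β̂₁) = √(MSE/Sₓₓ) = √(165.873/114.5) = 1.20361.
df = n − 2 = 79.
t* = t_{0.025, 79} = 1.99045.
Margin = t* × SE = 1.99045 × 1.20361 = 2.395725.
CI: -7.5975 ± 2.395725 → (-9.9932, -5.2018).
With 95% confidence, each one-unit increase in vehicle weight is associated with a change of between -9.9932 and -5.2018 mpg in fuel economy.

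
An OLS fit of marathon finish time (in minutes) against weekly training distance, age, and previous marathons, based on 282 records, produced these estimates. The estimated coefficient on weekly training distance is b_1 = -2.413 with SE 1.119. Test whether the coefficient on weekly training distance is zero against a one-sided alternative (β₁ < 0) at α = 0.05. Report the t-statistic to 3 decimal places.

t = -2.156

H₀: β₁ = 0 vs H₁: β₁ < 0.
t = (b_1 − β₁⁰)/SE = -2.413 / 1.119 = -2.156.
df = n − k − 1 = 282 − 3 − 1 = 278.
One-sided p ≈ 0.0160, which is < 0.05, so reject H₀.
There is evidence that the true slope on weekly training distance is negative, holding the other predictors fixed.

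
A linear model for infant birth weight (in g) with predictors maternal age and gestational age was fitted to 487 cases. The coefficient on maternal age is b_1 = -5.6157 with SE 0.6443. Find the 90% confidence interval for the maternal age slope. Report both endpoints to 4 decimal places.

(-6.6775, -4.5539)

df = n − k − 1 = 487 − 2 − 1 = 484.
t* = t_{0.05, 484} = 1.648008.
Margin = t* × SE = 1.648008 × 0.6443 = 1.061812.
CI: -5.6157 ± 1.061812 → (-6.6775, -4.5539).
With 90% confidence, each one-unit increase in maternal age is associated with a change of between -6.6775 and -4.5539 g in infant birth weight, holding the other predictors fixed.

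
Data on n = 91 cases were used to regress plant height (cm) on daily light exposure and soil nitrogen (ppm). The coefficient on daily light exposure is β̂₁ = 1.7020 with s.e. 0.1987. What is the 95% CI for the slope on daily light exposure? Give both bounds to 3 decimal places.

(1.307, 2.097)

df = n − k − 1 = 91 − 2 − 1 = 88.
t* = t_{0.025, 88} = 1.98729.
Margin = t* × SE = 1.98729 × 0.1987 = 0.39487.
CI: 1.7020 ± 0.39487 → (1.307, 2.097).
With 95% confidence, each one-unit increase in daily light exposure is associated with a change of between 1.307 and 2.097 cm in plant height, holding the other predictors fixed.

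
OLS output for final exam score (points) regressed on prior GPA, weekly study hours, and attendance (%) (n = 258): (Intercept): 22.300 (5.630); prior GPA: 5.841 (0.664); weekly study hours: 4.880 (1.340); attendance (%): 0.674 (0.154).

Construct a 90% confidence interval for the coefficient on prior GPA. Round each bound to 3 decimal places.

(4.745, 6.937)

Read off: b = 5.841, SE = 0.664 for prior GPA.
df = n − k − 1 = 258 − 3 − 1 = 254.
t* = t_{0.05, 254} = 1.650875.
Margin = t* × SE = 1.650875 × 0.664 = 1.09618.
CI: 5.841 ± 1.09618 → (4.745, 6.937).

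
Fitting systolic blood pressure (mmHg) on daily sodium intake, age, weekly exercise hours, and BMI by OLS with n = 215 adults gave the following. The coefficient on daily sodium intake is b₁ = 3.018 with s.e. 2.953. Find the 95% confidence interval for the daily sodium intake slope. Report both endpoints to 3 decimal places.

df = n − k − 1 = 215 − 4 − 1 = 210.
t* = t_{0.025, 210} = 1.971325.
Margin = t* × SE = 1.971325 × 2.953 = 5.82132.
CI: 3.018 ± 5.82132 → (-2.803, 8.839).
With 95% confidence, each one-unit increase in daily sodium intake is associated with a change of between -2.803 and 8.839 mmHg in systolic blood pressure, holding the other predictors fixed.

(-2.803, 8.839)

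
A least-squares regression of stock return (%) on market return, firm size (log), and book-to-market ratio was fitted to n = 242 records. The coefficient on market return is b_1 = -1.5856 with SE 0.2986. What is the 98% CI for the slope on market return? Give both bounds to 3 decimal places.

df = n − k − 1 = 242 − 3 − 1 = 238.
t* = t_{0.01, 238} = 2.342118.
Margin = t* × SE = 2.342118 × 0.2986 = 0.69936.
CI: -1.5856 ± 0.69936 → (-2.285, -0.886).
With 98% confidence, each one-unit increase in market return is associated with a change of between -2.285 and -0.886 % in stock return, holding the other predictors fixed.

(-2.285, -0.886)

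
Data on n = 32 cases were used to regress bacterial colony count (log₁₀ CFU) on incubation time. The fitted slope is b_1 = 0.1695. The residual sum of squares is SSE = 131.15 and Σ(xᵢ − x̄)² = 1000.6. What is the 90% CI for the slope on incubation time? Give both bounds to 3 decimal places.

(0.057, 0.282)

MSE = SSE/(n − 2) = 131.15/30 = 4.37167.
SE(b_1) = √(MSE/Sₓₓ) = √(4.37167/1000.6) = 0.0660988.
df = n − 2 = 30.
t* = t_{0.05, 30} = 1.697261.
Margin = t* × SE = 1.697261 × 0.0660988 = 0.11219.
CI: 0.1695 ± 0.11219 → (0.057, 0.282).
With 90% confidence, each one-unit increase in incubation time is associated with a change of between 0.057 and 0.282 log₁₀ CFU in bacterial colony count.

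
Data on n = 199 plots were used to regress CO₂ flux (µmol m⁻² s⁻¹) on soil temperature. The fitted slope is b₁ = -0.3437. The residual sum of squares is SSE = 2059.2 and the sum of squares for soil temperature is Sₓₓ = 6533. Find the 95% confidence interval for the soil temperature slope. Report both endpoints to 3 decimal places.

MSE = SSE/(n − 2) = 2059.2/197 = 10.4528.
SE(b₁) = √(MSE/Sₓₓ) = √(10.4528/6533) = 0.04.
df = n − 2 = 197.
t* = t_{0.025, 197} = 1.972079.
Margin = t* × SE = 1.972079 × 0.04 = 0.07888.
CI: -0.3437 ± 0.07888 → (-0.423, -0.265).
With 95% confidence, each one-unit increase in soil temperature is associated with a change of between -0.423 and -0.265 µmol m⁻² s⁻¹ in CO₂ flux.

(-0.423, -0.265)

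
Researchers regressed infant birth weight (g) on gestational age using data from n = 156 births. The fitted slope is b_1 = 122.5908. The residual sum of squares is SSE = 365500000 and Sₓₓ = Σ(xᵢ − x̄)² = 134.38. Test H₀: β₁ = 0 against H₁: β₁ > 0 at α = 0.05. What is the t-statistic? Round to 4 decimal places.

t = 0.9224

MSE = SSE/(n − 2) = 365500000/154 = 2.37338e+06.
SE(b_1) = √(MSE/Sₓₓ) = √(2.37338e+06/134.38) = 132.897.
t = 122.5908 / 132.897 = 0.9224.
df = n − 2 = 154.
One-sided p ≈ 0.1789, which is ≥ 0.05, so fail to reject H₀.
The data do not give significant evidence that the true slope on gestational age is positive.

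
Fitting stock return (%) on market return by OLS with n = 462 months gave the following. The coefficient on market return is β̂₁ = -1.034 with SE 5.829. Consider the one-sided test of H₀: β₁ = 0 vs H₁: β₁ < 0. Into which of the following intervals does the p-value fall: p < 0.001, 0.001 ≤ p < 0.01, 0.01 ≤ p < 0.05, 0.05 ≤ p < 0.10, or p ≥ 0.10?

t = -1.034 / 5.829 = -0.177.
df = n − 2 = 462 − 2 = 460.
One-sided p = P(T_{460} < t) ≈ 0.4296.
So p ≥ 0.10.

p ≥ 0.10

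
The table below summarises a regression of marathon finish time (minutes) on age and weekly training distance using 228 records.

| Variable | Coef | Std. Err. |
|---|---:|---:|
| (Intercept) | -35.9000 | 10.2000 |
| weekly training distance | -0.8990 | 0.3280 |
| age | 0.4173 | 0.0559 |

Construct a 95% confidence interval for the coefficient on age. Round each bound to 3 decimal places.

Read off: b = 0.4173, SE = 0.0559 for age.
df = n − k − 1 = 228 − 2 − 1 = 225.
t* = t_{0.025, 225} = 1.970563.
Margin = t* × SE = 1.970563 × 0.0559 = 0.11015.
CI: 0.4173 ± 0.11015 → (0.307, 0.527).

(0.307, 0.527)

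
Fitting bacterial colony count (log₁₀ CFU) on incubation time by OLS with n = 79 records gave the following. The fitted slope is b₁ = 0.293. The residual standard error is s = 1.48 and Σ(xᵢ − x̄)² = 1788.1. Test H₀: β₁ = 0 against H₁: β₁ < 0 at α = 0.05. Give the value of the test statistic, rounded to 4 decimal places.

SE(b₁) = s/√Sₓₓ = 1.48/√1788.1 = 0.0349998.
t = 0.293 / 0.0349998 = 8.3715.
df = n − 2 = 77.
One-sided p ≈ 1.0000, which is ≥ 0.05, so fail to reject H₀.
The data do not give significant evidence that the true slope on incubation time is negative.

t = 8.3715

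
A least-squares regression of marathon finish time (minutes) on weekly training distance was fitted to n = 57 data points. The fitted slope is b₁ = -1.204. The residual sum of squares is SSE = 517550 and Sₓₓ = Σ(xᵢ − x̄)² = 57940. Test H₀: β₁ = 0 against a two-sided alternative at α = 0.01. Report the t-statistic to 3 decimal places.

t = -2.988

MSE = SSE/(n − 2) = 517550/55 = 9410.
SE(b₁) = √(MSE/Sₓₓ) = √(9410/57940) = 0.403.
t = -1.204 / 0.403 = -2.988.
df = n − 2 = 55.
Two-sided p ≈ 0.0042, which is < 0.01, so reject H₀.
There is evidence that weekly training distance is associated with marathon finish time.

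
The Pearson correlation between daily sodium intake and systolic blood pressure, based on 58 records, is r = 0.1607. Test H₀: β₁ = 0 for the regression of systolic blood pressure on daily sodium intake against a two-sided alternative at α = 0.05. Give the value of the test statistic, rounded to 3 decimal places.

t = 1.218

t = r·√(n − 2)/√(1 − r²) = 0.1607·√56/√0.974176 = 1.218.
df = n − 2 = 56.
Two-sided p ≈ 0.2282, which is ≥ 0.05, so fail to reject H₀.
The data do not give significant evidence of a linear association between daily sodium intake and systolic blood pressure.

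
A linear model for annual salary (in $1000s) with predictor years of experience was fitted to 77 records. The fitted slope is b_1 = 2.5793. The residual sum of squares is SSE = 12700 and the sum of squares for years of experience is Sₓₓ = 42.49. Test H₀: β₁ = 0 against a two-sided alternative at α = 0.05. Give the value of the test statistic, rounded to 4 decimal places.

MSE = SSE/(n − 2) = 12700/75 = 169.333.
SE(b_1) = √(MSE/Sₓₓ) = √(169.333/42.49) = 1.99631.
t = 2.5793 / 1.99631 = 1.2920.
df = n − 2 = 75.
Two-sided p ≈ 0.2003, which is ≥ 0.05, so fail to reject H₀.
The data do not give significant evidence of an association between years of experience and annual salary.

t = 1.2920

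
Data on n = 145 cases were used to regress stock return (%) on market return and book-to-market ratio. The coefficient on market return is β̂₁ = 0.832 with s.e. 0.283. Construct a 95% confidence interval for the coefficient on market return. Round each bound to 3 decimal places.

df = n − k − 1 = 145 − 2 − 1 = 142.
t* = t_{0.025, 142} = 1.976811.
Margin = t* × SE = 1.976811 × 0.283 = 0.55944.
CI: 0.832 ± 0.55944 → (0.273, 1.391).
With 95% confidence, each one-unit increase in market return is associated with a change of between 0.273 and 1.391 % in stock return, holding the other predictors fixed.

(0.273, 1.391)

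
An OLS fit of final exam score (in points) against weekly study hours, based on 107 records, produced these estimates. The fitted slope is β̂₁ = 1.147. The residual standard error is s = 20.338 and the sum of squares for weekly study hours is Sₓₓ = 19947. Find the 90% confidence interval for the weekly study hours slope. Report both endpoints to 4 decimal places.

SE(β̂₁) = s/√Sₓₓ = 20.338/√19947 = 0.144002.
df = n − 2 = 105.
t* = t_{0.05, 105} = 1.659495.
Margin = t* × SE = 1.659495 × 0.144002 = 0.238971.
CI: 1.147 ± 0.238971 → (0.9080, 1.3860).
With 90% confidence, each one-unit increase in weekly study hours is associated with a change of between 0.9080 and 1.3860 points in final exam score.

(0.9080, 1.3860)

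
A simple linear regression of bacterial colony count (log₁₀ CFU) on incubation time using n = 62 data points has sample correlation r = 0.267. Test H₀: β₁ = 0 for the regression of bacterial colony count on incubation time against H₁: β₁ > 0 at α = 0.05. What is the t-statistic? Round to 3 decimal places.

t = 2.146

t = r·√(n − 2)/√(1 − r²) = 0.267·√60/√0.928711 = 2.146.
df = n − 2 = 60.
One-sided p ≈ 0.0180, which is < 0.05, so reject H₀.
There is evidence of a linear association between incubation time and bacterial colony count.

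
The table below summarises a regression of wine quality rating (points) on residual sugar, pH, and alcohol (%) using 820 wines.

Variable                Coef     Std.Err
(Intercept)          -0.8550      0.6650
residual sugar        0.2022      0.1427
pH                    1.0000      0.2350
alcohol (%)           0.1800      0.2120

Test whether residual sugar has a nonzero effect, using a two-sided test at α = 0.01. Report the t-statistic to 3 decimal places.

t = 1.417

Read off: b = 0.2022, SE = 0.1427 for residual sugar.
H₀: β₁ = 0 vs H₁: β₁ ≠ 0.
t = 0.2022 / 0.1427 = 1.417.
df = n − k − 1 = 820 − 3 − 1 = 816.
Two-sided p ≈ 0.1569, which is ≥ 0.01, so fail to reject H₀.
The data do not give significant evidence of an association between residual sugar and wine quality rating, after adjusting for the other predictors.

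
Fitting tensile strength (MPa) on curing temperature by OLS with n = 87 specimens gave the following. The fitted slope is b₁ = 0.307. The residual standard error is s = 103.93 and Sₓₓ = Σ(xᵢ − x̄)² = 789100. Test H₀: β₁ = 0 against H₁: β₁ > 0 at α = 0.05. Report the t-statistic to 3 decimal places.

t = 2.624

SE(b₁) = s/√Sₓₓ = 103.93/√789100 = 0.116997.
t = 0.307 / 0.116997 = 2.624.
df = n − 2 = 85.
One-sided p ≈ 0.0052, which is < 0.05, so reject H₀.
There is evidence that the true slope on curing temperature is positive.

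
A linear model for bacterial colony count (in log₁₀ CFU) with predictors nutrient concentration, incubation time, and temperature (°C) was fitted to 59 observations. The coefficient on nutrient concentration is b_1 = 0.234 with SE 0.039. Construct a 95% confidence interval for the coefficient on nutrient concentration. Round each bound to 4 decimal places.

(0.1558, 0.3122)

df = n − k − 1 = 59 − 3 − 1 = 55.
t* = t_{0.025, 55} = 2.004045.
Margin = t* × SE = 2.004045 × 0.039 = 0.078158.
CI: 0.234 ± 0.078158 → (0.1558, 0.3122).
With 95% confidence, each one-unit increase in nutrient concentration is associated with a change of between 0.1558 and 0.3122 log₁₀ CFU in bacterial colony count, holding the other predictors fixed.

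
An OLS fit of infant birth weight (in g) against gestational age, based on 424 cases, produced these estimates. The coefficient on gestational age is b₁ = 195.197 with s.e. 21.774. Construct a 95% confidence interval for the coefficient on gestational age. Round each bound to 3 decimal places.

df = n − 2 = 424 − 2 = 422.
t* = t_{0.025, 422} = 1.965601.
Margin = t* × SE = 1.965601 × 21.774 = 42.79900.
CI: 195.197 ± 42.79900 → (152.398, 237.996).
With 95% confidence, each one-unit increase in gestational age is associated with a change of between 152.398 and 237.996 g in infant birth weight.

(152.398, 237.996)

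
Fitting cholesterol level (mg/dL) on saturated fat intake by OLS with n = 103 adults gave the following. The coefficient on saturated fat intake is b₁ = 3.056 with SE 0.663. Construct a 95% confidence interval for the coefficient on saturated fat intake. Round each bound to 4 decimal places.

(1.7408, 4.3712)

df = n − 2 = 103 − 2 = 101.
t* = t_{0.025, 101} = 1.983731.
Margin = t* × SE = 1.983731 × 0.663 = 1.315214.
CI: 3.056 ± 1.315214 → (1.7408, 4.3712).
With 95% confidence, each one-unit increase in saturated fat intake is associated with a change of between 1.7408 and 4.3712 mg/dL in cholesterol level.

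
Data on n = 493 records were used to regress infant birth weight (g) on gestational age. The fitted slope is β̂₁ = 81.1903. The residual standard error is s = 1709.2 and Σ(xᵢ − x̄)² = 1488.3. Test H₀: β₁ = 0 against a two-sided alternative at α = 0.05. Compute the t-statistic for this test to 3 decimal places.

SE(β̂₁) = s/√Sₓₓ = 1709.2/√1488.3 = 44.3045.
t = 81.1903 / 44.3045 = 1.833.
df = n − 2 = 491.
Two-sided p ≈ 0.0675, which is ≥ 0.05, so fail to reject H₀.
The data do not give significant evidence of an association between gestational age and infant birth weight.

t = 1.833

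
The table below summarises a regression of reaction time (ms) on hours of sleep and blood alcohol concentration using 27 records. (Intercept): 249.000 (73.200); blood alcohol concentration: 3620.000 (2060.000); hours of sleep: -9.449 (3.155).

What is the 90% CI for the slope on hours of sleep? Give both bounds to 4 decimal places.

(-14.8468, -4.0512)

Read off: b = -9.449, SE = 3.155 for hours of sleep.
df = n − k − 1 = 27 − 2 − 1 = 24.
t* = t_{0.05, 24} = 1.710882.
Margin = t* × SE = 1.710882 × 3.155 = 5.397833.
CI: -9.449 ± 5.397833 → (-14.8468, -4.0512).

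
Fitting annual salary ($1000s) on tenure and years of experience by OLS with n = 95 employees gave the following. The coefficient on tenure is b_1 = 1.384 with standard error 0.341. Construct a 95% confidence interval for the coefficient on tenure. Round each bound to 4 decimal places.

df = n − k − 1 = 95 − 2 − 1 = 92.
t* = t_{0.025, 92} = 1.986086.
Margin = t* × SE = 1.986086 × 0.341 = 0.677255.
CI: 1.384 ± 0.677255 → (0.7067, 2.0613).
With 95% confidence, each one-unit increase in tenure is associated with a change of between 0.7067 and 2.0613 $1000s in annual salary, holding the other predictors fixed.

(0.7067, 2.0613)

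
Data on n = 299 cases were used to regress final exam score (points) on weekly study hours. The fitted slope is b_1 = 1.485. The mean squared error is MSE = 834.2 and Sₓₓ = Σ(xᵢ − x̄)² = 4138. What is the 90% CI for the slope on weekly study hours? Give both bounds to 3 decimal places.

SE(b_1) = √(MSE/Sₓₓ) = √(834.2/4138) = 0.448993.
df = n − 2 = 297.
t* = t_{0.05, 297} = 1.65.
Margin = t* × SE = 1.65 × 0.448993 = 0.74084.
CI: 1.485 ± 0.74084 → (0.744, 2.226).
With 90% confidence, each one-unit increase in weekly study hours is associated with a change of between 0.744 and 2.226 points in final exam score.

(0.744, 2.226)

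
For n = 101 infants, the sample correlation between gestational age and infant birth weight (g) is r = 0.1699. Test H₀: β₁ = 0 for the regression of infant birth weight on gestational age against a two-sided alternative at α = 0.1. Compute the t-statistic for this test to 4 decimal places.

t = 1.7154

t = r·√(n − 2)/√(1 − r²) = 0.1699·√99/√0.971134 = 1.7154.
df = n − 2 = 99.
Two-sided p ≈ 0.0894, which is < 0.1, so reject H₀.
There is evidence of a linear association between gestational age and infant birth weight.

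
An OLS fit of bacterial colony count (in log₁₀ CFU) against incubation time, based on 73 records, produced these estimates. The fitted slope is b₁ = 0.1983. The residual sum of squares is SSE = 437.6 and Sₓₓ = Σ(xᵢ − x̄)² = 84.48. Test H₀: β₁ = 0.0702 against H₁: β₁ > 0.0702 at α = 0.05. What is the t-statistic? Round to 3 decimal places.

MSE = SSE/(n − 2) = 437.6/71 = 6.16338.
SE(b₁) = √(MSE/Sₓₓ) = √(6.16338/84.48) = 0.270105.
t = (0.1983 − 0.0702) / 0.270105 = 0.474.
df = n − 2 = 71.
One-sided p ≈ 0.3184, which is ≥ 0.05, so fail to reject H₀.
The data do not give significant evidence that the true slope on incubation time exceeds 0.0702 log₁₀ CFU per unit.

t = 0.474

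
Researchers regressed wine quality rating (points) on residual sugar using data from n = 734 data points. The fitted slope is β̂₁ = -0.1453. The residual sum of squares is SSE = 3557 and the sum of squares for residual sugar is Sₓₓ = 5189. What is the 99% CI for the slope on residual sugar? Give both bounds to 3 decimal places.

(-0.224, -0.066)

MSE = SSE/(n − 2) = 3557/732 = 4.85929.
SE(β̂₁) = √(MSE/Sₓₓ) = √(4.85929/5189) = 0.0306016.
df = n − 2 = 732.
t* = t_{0.005, 732} = 2.582562.
Margin = t* × SE = 2.582562 × 0.0306016 = 0.07903.
CI: -0.1453 ± 0.07903 → (-0.224, -0.066).
With 99% confidence, each one-unit increase in residual sugar is associated with a change of between -0.224 and -0.066 points in wine quality rating.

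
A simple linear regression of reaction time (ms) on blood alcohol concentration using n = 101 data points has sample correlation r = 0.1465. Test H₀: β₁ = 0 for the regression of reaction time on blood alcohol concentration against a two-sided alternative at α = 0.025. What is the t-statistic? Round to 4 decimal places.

t = 1.4736

t = r·√(n − 2)/√(1 − r²) = 0.1465·√99/√0.978538 = 1.4736.
df = n − 2 = 99.
Two-sided p ≈ 0.1438, which is ≥ 0.025, so fail to reject H₀.
The data do not give significant evidence of a linear association between blood alcohol concentration and reaction time.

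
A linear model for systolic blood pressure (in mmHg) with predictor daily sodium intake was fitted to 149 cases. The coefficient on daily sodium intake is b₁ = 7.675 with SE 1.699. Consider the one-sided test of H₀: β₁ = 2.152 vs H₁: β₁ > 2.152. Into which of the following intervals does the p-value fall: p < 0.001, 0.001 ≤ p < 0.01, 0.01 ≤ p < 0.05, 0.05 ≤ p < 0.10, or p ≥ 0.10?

t = (7.675 − 2.152) / 1.699 = 3.251.
df = n − 2 = 149 − 2 = 147.
One-sided p = P(T_{147} > t) ≈ 0.0007.
So p < 0.001.

p < 0.001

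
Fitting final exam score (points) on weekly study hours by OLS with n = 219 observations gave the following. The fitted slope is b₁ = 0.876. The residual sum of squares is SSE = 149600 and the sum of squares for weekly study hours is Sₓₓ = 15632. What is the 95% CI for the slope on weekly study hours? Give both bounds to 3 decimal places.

(0.462, 1.290)

MSE = SSE/(n − 2) = 149600/217 = 689.401.
SE(b₁) = √(MSE/Sₓₓ) = √(689.401/15632) = 0.210005.
df = n − 2 = 217.
t* = t_{0.025, 217} = 1.970956.
Margin = t* × SE = 1.970956 × 0.210005 = 0.41391.
CI: 0.876 ± 0.41391 → (0.462, 1.290).
With 95% confidence, each one-unit increase in weekly study hours is associated with a change of between 0.462 and 1.290 points in final exam score.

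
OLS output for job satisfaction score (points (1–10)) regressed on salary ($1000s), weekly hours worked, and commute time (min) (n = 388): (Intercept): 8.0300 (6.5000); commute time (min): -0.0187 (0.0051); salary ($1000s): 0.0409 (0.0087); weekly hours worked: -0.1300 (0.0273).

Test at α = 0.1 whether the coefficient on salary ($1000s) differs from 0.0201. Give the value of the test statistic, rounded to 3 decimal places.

Read off: b = 0.0409, SE = 0.0087 for salary ($1000s).
H₀: β₁ = 0.0201 vs H₁: β₁ ≠ 0.0201.
t = (0.0409 − 0.0201) / 0.0087 = 2.391.
df = n − k − 1 = 388 − 3 − 1 = 384.
Two-sided p ≈ 0.0173, which is < 0.1, so reject H₀.
There is evidence that the true slope on salary ($1000s) differs from 0.0201 points (1–10) per unit, holding the other predictors fixed.

t = 2.391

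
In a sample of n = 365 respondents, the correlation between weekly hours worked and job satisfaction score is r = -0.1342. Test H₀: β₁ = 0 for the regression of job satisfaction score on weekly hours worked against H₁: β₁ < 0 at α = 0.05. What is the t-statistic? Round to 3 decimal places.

t = r·√(n − 2)/√(1 − r²) = -0.1342·√363/√0.98199 = -2.580.
df = n − 2 = 363.
One-sided p ≈ 0.0051, which is < 0.05, so reject H₀.
There is evidence of a linear association between weekly hours worked and job satisfaction score.

t = -2.580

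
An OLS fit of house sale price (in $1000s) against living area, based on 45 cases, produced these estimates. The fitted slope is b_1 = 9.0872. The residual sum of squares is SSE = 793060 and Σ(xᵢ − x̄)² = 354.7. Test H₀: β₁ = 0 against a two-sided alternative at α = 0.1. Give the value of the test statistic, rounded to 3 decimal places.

t = 1.260

MSE = SSE/(n − 2) = 793060/43 = 18443.3.
SE(b_1) = √(MSE/Sₓₓ) = √(18443.3/354.7) = 7.21088.
t = 9.0872 / 7.21088 = 1.260.
df = n − 2 = 43.
Two-sided p ≈ 0.2144, which is ≥ 0.1, so fail to reject H₀.
The data do not give significant evidence of an association between living area and house sale price.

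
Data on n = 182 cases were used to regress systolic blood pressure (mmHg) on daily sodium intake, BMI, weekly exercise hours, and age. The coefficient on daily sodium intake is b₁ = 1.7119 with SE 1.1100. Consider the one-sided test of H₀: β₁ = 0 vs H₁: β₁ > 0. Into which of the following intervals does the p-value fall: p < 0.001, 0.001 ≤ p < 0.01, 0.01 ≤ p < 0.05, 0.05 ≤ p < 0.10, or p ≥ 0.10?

0.05 ≤ p < 0.10

t = 1.7119 / 1.1100 = 1.542.
df = n − k − 1 = 182 − 4 − 1 = 177.
One-sided p = P(T_{177} > t) ≈ 0.0624.
So 0.05 ≤ p < 0.10.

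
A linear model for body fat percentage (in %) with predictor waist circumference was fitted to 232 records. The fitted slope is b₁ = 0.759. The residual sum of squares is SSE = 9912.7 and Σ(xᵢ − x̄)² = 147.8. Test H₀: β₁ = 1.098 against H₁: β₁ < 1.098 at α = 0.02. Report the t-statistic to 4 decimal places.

t = -0.6278

MSE = SSE/(n − 2) = 9912.7/230 = 43.0987.
SE(b₁) = √(MSE/Sₓₓ) = √(43.0987/147.8) = 0.540001.
t = (0.759 − 1.098) / 0.540001 = -0.6278.
df = n − 2 = 230.
One-sided p ≈ 0.2654, which is ≥ 0.02, so fail to reject H₀.
The data do not give significant evidence that the true slope on waist circumference is below 1.098 % per unit.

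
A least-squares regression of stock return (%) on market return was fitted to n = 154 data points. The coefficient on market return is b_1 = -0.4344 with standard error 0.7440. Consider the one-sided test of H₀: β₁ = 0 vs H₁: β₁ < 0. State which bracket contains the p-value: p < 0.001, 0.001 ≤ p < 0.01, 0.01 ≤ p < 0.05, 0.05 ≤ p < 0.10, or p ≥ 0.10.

p ≥ 0.10

t = -0.4344 / 0.7440 = -0.584.
df = n − 2 = 154 − 2 = 152.
One-sided p = P(T_{152} < t) ≈ 0.2801.
So p ≥ 0.10.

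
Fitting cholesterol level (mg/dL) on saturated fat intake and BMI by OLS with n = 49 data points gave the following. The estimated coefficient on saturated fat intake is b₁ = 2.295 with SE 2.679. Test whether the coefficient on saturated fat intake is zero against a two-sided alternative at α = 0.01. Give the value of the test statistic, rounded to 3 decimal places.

t = 0.857

H₀: β₁ = 0 vs H₁: β₁ ≠ 0.
t = (b₁ − β₁⁰)/SE = 2.295 / 2.679 = 0.857.
df = n − k − 1 = 49 − 2 − 1 = 46.
Two-sided p ≈ 0.3961, which is ≥ 0.01, so fail to reject H₀.
The data do not give significant evidence of an association between saturated fat intake and cholesterol level, after adjusting for the other predictors.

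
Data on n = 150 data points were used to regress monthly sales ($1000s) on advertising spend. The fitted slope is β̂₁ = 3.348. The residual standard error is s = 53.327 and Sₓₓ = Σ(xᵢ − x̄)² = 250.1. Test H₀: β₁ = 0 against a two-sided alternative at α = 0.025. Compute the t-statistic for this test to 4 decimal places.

t = 0.9929

SE(β̂₁) = s/√Sₓₓ = 53.327/√250.1 = 3.37202.
t = 3.348 / 3.37202 = 0.9929.
df = n − 2 = 148.
Two-sided p ≈ 0.3224, which is ≥ 0.025, so fail to reject H₀.
The data do not give significant evidence of an association between advertising spend and monthly sales.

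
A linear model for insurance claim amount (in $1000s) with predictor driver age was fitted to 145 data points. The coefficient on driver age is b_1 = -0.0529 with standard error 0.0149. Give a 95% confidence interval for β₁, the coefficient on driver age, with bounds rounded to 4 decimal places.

df = n − 2 = 145 − 2 = 143.
t* = t_{0.025, 143} = 1.976692.
Margin = t* × SE = 1.976692 × 0.0149 = 0.029453.
CI: -0.0529 ± 0.029453 → (-0.0824, -0.0234).
With 95% confidence, each one-unit increase in driver age is associated with a change of between -0.0824 and -0.0234 $1000s in insurance claim amount.

(-0.0824, -0.0234)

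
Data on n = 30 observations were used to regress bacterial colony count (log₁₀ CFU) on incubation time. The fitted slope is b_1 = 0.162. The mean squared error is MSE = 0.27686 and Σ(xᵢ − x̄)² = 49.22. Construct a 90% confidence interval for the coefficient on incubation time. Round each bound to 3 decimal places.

(0.034, 0.290)

SE(b_1) = √(MSE/Sₓₓ) = √(0.27686/49.22) = 0.0749997.
df = n − 2 = 28.
t* = t_{0.05, 28} = 1.701131.
Margin = t* × SE = 1.701131 × 0.0749997 = 0.12758.
CI: 0.162 ± 0.12758 → (0.034, 0.290).
With 90% confidence, each one-unit increase in incubation time is associated with a change of between 0.034 and 0.290 log₁₀ CFU in bacterial colony count.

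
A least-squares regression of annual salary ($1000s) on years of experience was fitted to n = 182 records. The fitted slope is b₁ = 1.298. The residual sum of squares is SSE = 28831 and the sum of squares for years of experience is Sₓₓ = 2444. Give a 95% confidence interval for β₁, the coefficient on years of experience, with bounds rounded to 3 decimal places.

(0.793, 1.803)

MSE = SSE/(n − 2) = 28831/180 = 160.172.
SE(b₁) = √(MSE/Sₓₓ) = √(160.172/2444) = 0.256002.
df = n − 2 = 180.
t* = t_{0.025, 180} = 1.973231.
Margin = t* × SE = 1.973231 × 0.256002 = 0.50515.
CI: 1.298 ± 0.50515 → (0.793, 1.803).
With 95% confidence, each one-unit increase in years of experience is associated with a change of between 0.793 and 1.803 $1000s in annual salary.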